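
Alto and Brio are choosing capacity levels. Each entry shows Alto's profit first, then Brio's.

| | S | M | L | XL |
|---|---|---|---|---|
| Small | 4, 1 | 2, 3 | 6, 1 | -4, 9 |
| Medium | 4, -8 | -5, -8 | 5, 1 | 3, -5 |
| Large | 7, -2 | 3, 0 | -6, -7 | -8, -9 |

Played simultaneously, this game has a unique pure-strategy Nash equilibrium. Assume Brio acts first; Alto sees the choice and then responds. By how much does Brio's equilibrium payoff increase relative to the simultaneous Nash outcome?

Work backward from Alto's decision.
- S → Alto plays Large (best of 4, 4, 7); Brio gets -2.
- M → Alto plays Large (best of 2, -5, 3); Brio gets 0.
- L → Alto plays Small (best of 6, 5, -6); Brio gets 1.
- XL → Alto plays Medium (best of -4, 3, -8); Brio gets -5.
Brio's induced payoffs are -2, 0, 1, -5, so Brio commits to L. Subgame-perfect outcome: (Small, L) with payoffs (6, 1).
For the simultaneous game, intersect best replies.
Alto's best replies: S→Large; M→Large; L→Small; XL→Medium.
Brio's best replies: Small→XL; Medium→L; Large→M.
The unique mutual best reply is (Large, M), giving (3, 0).
Brio's commitment gain: 1 − 0 = 1.

1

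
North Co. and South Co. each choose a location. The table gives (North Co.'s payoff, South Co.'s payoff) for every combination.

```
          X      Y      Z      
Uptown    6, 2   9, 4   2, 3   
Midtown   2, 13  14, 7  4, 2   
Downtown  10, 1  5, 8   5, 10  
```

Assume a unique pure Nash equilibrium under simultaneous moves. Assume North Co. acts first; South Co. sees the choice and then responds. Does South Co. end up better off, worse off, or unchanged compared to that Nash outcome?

worse off

South Co. best-responds to each possible North Co. move:
- Uptown → South Co. plays Y (best of 2, 4, 3); North Co. gets 9.
- Midtown → South Co. plays X (best of 13, 7, 2); North Co. gets 2.
- Downtown → South Co. plays Z (best of 1, 8, 10); North Co. gets 5.
Maximizing over 9, 2, 5, North Co. chooses Uptown. Subgame-perfect outcome: (Uptown, Y) with payoffs (9, 4).
Now find the simultaneous Nash equilibrium.
North Co.'s best replies: X→Downtown; Y→Midtown; Z→Downtown.
South Co.'s best replies: Uptown→Y; Midtown→X; Downtown→Z.
Only (Downtown, Z) has each player best-responding; Nash payoffs (5, 10).
South Co. earns 4 sequentially versus 10 at the Nash outcome: worse off.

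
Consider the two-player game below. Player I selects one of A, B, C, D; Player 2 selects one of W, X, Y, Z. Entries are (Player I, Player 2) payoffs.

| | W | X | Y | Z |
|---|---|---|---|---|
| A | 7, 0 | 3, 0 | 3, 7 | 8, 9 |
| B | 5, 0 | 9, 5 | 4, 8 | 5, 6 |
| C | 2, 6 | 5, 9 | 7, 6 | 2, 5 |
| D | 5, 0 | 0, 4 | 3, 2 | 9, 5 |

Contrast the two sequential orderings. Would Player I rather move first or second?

If Player I leads: Player 2's best replies are A→Z, B→Y, C→X, D→Z; Player I's induced payoffs 8, 4, 5, 9; outcome (D, Z), payoffs (9, 5).
If Player 2 leads: Player I's best replies are W→A, X→B, Y→C, Z→D; Player 2's induced payoffs 0, 5, 6, 5; outcome (C, Y), payoffs (7, 6).
Player I gets 9 moving first and 7 moving second, so Player I prefers to move first.

first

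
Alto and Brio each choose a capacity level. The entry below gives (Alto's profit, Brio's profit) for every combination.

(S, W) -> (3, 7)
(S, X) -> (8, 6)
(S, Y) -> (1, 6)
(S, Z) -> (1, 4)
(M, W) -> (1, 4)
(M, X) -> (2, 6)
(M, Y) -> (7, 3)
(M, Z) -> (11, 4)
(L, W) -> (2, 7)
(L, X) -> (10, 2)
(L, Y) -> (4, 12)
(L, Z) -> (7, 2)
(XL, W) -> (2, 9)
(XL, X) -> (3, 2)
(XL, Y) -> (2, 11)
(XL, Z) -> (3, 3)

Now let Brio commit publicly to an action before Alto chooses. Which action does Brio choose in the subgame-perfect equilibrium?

Work backward from Alto's decision.
- W: Alto compares 3, 1, 2, 2 and picks S; Brio would get 7.
- X: Alto compares 8, 2, 10, 3 and picks L; Brio would get 2.
- Y: Alto compares 1, 7, 4, 2 and picks M; Brio would get 3.
- Z: Alto compares 1, 11, 7, 3 and picks M; Brio would get 4.
Brio's induced payoffs are 7, 2, 3, 4, so Brio commits to W. Subgame-perfect outcome: (S, W) with payoffs (3, 7).

W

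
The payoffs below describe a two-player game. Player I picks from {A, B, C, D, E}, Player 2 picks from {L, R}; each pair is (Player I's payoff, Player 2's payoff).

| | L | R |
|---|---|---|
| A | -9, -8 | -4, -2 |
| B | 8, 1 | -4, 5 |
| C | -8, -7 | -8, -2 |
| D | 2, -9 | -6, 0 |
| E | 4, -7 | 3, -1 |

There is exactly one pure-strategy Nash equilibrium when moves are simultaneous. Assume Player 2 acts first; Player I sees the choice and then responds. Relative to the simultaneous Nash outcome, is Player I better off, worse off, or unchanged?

Solve by backward induction (Player 2 leads).
- L: Player I compares -9, 8, -8, 2, 4 and picks B; Player 2 would get 1.
- R: Player I compares -4, -4, -8, -6, 3 and picks E; Player 2 would get -1.
Player 2's induced payoffs are 1, -1, so Player 2 commits to L. Subgame-perfect outcome: (B, L) with payoffs (8, 1).
For the simultaneous game, intersect best replies.
Player I's best replies: L→B; R→E.
Player 2's best replies: A→R; B→R; C→R; D→R; E→R.
Only (E, R) has each player best-responding; Nash payoffs (3, -1).
Player I earns 8 sequentially versus 3 at the Nash outcome: better off.

better off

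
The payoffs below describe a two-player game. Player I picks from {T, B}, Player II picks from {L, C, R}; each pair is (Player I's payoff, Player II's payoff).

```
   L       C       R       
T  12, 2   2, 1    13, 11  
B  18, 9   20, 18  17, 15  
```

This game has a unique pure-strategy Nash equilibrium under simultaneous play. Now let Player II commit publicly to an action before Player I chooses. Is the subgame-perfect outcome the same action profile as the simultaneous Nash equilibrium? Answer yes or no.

yes

Backward induction with Player II moving first.
- L: BR = B, leader payoff 9.
- C: BR = B, leader payoff 18.
- R: BR = B, leader payoff 15.
Player II's induced payoffs are 9, 18, 15, so Player II commits to C. Subgame-perfect outcome: (B, C) with payoffs (20, 18).
Under simultaneous play:
Player I's best replies: L→B; C→B; R→B.
Player II's best replies: T→R; B→C.
The unique mutual best reply is (B, C), giving (20, 18).
Sequential outcome (B, C) coincides with the Nash profile (B, C).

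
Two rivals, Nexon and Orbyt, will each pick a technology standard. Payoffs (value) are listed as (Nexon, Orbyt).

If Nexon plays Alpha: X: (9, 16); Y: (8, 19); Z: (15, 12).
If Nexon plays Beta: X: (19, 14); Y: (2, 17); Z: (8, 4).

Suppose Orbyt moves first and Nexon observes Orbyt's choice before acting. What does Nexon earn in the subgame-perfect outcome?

8

Solve by backward induction (Orbyt leads).
- X → Nexon plays Beta (best of 9, 19); Orbyt gets 14.
- Y → Nexon plays Alpha (best of 8, 2); Orbyt gets 19.
- Z → Nexon plays Alpha (best of 15, 8); Orbyt gets 12.
Among 14, 19, 12, the best is 19 at Y. Subgame-perfect outcome: (Alpha, Y) with payoffs (8, 19).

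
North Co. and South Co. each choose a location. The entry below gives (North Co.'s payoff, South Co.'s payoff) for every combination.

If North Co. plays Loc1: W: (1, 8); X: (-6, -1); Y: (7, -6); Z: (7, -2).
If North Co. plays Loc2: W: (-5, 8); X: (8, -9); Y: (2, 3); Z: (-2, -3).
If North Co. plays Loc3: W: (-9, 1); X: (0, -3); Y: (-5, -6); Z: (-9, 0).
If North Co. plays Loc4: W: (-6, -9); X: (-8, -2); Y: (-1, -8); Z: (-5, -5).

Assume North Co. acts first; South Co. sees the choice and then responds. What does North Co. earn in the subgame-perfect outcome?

1

South Co. best-responds to each possible North Co. move:
- Loc1: South Co. compares 8, -1, -6, -2 and picks W; North Co. would get 1.
- Loc2: South Co. compares 8, -9, 3, -3 and picks W; North Co. would get -5.
- Loc3: South Co. compares 1, -3, -6, 0 and picks W; North Co. would get -9.
- Loc4: South Co. compares -9, -2, -8, -5 and picks X; North Co. would get -8.
Maximizing over 1, -5, -9, -8, North Co. chooses Loc1. Subgame-perfect outcome: (Loc1, W) with payoffs (1, 8).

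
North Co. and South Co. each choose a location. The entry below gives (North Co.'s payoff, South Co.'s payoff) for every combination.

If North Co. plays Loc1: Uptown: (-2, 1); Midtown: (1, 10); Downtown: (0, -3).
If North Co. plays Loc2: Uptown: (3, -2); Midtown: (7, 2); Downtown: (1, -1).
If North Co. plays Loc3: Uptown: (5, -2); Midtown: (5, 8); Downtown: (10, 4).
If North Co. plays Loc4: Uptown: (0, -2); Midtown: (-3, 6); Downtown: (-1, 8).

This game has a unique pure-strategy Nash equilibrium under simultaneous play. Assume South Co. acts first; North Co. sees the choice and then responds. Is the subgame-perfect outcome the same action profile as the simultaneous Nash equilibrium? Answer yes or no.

no

Solve by backward induction (South Co. leads).
- Uptown: North Co. compares -2, 3, 5, 0 and picks Loc3; South Co. would get -2.
- Midtown: North Co. compares 1, 7, 5, -3 and picks Loc2; South Co. would get 2.
- Downtown: North Co. compares 0, 1, 10, -1 and picks Loc3; South Co. would get 4.
Among -2, 2, 4, the best is 4 at Downtown. Subgame-perfect outcome: (Loc3, Downtown) with payoffs (10, 4).
Now find the simultaneous Nash equilibrium.
North Co.'s best replies: Uptown→Loc3; Midtown→Loc2; Downtown→Loc3.
South Co.'s best replies: Loc1→Midtown; Loc2→Midtown; Loc3→Midtown; Loc4→Downtown.
The unique mutual best reply is (Loc2, Midtown), giving (7, 2).
Sequential outcome (Loc3, Downtown) differs from the Nash profile (Loc2, Midtown).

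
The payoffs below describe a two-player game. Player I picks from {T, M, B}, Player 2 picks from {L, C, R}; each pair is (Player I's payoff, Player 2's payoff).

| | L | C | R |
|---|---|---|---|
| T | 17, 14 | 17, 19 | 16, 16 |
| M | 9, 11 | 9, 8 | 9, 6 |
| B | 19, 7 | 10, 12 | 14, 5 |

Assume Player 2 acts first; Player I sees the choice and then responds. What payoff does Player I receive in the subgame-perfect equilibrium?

17

Work backward from Player I's decision.
- L → Player I plays B (best of 17, 9, 19); Player 2 gets 7.
- C → Player I plays T (best of 17, 9, 10); Player 2 gets 19.
- R → Player I plays T (best of 16, 9, 14); Player 2 gets 16.
Maximizing over 7, 19, 16, Player 2 chooses C. Subgame-perfect outcome: (T, C) with payoffs (17, 19).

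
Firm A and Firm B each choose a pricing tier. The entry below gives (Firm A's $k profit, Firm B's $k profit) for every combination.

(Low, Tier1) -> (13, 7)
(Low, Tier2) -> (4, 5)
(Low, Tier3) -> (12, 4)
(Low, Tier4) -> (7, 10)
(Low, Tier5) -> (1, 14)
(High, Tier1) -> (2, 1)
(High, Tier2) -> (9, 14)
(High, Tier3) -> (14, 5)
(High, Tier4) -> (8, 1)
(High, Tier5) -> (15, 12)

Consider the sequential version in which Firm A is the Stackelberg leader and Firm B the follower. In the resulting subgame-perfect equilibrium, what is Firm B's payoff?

Work backward from Firm B's decision.
- Low: BR = Tier5, leader payoff 1.
- High: BR = Tier2, leader payoff 9.
Among 1, 9, the best is 9 at High. Subgame-perfect outcome: (High, Tier2) with payoffs (9, 14).

14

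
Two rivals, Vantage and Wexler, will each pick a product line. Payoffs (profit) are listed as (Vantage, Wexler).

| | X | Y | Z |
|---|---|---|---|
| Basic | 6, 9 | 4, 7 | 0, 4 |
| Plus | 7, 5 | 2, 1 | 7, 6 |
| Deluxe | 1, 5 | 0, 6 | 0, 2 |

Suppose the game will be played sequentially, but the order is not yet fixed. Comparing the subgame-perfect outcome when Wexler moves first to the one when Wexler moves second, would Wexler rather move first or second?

If Vantage leads: Wexler's best replies are Basic→X, Plus→Z, Deluxe→Y; Vantage's induced payoffs 6, 7, 0; outcome (Plus, Z), payoffs (7, 6).
If Wexler leads: Vantage's best replies are X→Plus, Y→Basic, Z→Plus; Wexler's induced payoffs 5, 7, 6; outcome (Basic, Y), payoffs (4, 7).
Wexler gets 7 moving first and 6 moving second, so Wexler prefers to move first.

first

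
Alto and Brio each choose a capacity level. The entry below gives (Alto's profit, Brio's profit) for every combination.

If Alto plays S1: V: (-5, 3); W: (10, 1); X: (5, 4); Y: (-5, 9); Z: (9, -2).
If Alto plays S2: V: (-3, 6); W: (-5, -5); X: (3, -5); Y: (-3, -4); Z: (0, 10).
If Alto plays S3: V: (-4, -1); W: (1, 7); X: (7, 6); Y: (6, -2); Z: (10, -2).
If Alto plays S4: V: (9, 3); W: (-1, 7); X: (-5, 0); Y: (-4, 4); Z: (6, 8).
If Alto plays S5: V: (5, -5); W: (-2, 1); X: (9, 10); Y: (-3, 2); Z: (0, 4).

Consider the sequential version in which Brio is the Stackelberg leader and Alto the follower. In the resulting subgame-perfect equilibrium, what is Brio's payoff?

10

Solve by backward induction (Brio leads).
- V: BR = S4, leader payoff 3.
- W: BR = S1, leader payoff 1.
- X: BR = S5, leader payoff 10.
- Y: BR = S3, leader payoff -2.
- Z: BR = S3, leader payoff -2.
Among 3, 1, 10, -2, -2, the best is 10 at X. Subgame-perfect outcome: (S5, X) with payoffs (9, 10).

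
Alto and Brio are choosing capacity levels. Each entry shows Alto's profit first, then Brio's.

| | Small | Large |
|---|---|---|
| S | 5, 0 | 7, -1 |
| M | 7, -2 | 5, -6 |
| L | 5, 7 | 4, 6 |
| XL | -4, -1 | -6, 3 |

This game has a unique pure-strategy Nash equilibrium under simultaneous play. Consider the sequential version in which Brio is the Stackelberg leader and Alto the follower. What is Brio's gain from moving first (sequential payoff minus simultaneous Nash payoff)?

Solve by backward induction (Brio leads).
- Small → Alto plays M (best of 5, 7, 5, -4); Brio gets -2.
- Large → Alto plays S (best of 7, 5, 4, -6); Brio gets -1.
Maximizing over -2, -1, Brio chooses Large. Subgame-perfect outcome: (S, Large) with payoffs (7, -1).
For the simultaneous game, intersect best replies.
Alto's best replies: Small→M; Large→S.
Brio's best replies: S→Small; M→Small; L→Small; XL→Large.
The unique mutual best reply is (M, Small), giving (7, -2).
Brio's commitment gain: -1 − -2 = 1.

1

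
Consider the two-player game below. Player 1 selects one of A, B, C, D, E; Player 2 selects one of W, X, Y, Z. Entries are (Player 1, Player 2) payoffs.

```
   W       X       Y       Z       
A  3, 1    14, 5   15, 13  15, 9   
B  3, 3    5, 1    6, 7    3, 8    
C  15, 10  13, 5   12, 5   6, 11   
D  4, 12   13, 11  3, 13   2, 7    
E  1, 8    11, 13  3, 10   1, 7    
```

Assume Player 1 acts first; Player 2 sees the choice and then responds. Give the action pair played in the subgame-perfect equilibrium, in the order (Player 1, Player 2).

Player 2 best-responds to each possible Player 1 move:
- A: BR = Y, leader payoff 15.
- B: BR = Z, leader payoff 3.
- C: BR = Z, leader payoff 6.
- D: BR = Y, leader payoff 3.
- E: BR = X, leader payoff 11.
Among 15, 3, 6, 3, 11, the best is 15 at A. Subgame-perfect outcome: (A, Y) with payoffs (15, 13).

(A, Y)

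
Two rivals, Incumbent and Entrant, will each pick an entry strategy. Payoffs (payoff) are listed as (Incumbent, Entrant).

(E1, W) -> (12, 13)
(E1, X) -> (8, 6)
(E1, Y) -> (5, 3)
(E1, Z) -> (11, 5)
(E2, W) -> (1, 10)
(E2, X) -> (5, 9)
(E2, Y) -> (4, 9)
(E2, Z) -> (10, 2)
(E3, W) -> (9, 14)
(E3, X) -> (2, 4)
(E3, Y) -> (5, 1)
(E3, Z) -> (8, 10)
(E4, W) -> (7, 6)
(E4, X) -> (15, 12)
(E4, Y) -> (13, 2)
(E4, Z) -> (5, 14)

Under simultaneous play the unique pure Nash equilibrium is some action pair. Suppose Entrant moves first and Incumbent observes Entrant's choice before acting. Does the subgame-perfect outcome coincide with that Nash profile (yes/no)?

yes

Solve by backward induction (Entrant leads).
- W: Incumbent compares 12, 1, 9, 7 and picks E1; Entrant would get 13.
- X: Incumbent compares 8, 5, 2, 15 and picks E4; Entrant would get 12.
- Y: Incumbent compares 5, 4, 5, 13 and picks E4; Entrant would get 2.
- Z: Incumbent compares 11, 10, 8, 5 and picks E1; Entrant would get 5.
Maximizing over 13, 12, 2, 5, Entrant chooses W. Subgame-perfect outcome: (E1, W) with payoffs (12, 13).
For the simultaneous game, intersect best replies.
Incumbent's best replies: W→E1; X→E4; Y→E4; Z→E1.
Entrant's best replies: E1→W; E2→W; E3→W; E4→Z.
Only (E1, W) has each player best-responding; Nash payoffs (12, 13).
Sequential outcome (E1, W) coincides with the Nash profile (E1, W).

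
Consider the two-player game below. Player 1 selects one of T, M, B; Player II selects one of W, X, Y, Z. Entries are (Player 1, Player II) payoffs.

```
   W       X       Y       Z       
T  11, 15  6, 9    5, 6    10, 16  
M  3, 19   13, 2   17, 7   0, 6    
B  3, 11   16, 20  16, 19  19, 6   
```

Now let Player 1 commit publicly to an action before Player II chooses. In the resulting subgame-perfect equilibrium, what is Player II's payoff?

20

Player II best-responds to each possible Player 1 move:
- T → Player II plays Z (best of 15, 9, 6, 16); Player 1 gets 10.
- M → Player II plays W (best of 19, 2, 7, 6); Player 1 gets 3.
- B → Player II plays X (best of 11, 20, 19, 6); Player 1 gets 16.
Maximizing over 10, 3, 16, Player 1 chooses B. Subgame-perfect outcome: (B, X) with payoffs (16, 20).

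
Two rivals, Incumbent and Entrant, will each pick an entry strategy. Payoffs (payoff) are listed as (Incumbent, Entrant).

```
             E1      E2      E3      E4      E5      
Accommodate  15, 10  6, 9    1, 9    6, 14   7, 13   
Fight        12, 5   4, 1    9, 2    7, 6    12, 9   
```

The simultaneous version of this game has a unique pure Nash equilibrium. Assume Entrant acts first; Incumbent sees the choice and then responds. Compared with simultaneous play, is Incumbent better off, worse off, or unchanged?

better off

Backward induction with Entrant moving first.
- E1 → Incumbent plays Accommodate (best of 15, 12); Entrant gets 10.
- E2 → Incumbent plays Accommodate (best of 6, 4); Entrant gets 9.
- E3 → Incumbent plays Fight (best of 1, 9); Entrant gets 2.
- E4 → Incumbent plays Fight (best of 6, 7); Entrant gets 6.
- E5 → Incumbent plays Fight (best of 7, 12); Entrant gets 9.
Among 10, 9, 2, 6, 9, the best is 10 at E1. Subgame-perfect outcome: (Accommodate, E1) with payoffs (15, 10).
For the simultaneous game, intersect best replies.
Incumbent's best replies: E1→Accommodate; E2→Accommodate; E3→Fight; E4→Fight; E5→Fight.
Entrant's best replies: Accommodate→E4; Fight→E5.
Only (Fight, E5) has each player best-responding; Nash payoffs (12, 9).
Incumbent earns 15 sequentially versus 12 at the Nash outcome: better off.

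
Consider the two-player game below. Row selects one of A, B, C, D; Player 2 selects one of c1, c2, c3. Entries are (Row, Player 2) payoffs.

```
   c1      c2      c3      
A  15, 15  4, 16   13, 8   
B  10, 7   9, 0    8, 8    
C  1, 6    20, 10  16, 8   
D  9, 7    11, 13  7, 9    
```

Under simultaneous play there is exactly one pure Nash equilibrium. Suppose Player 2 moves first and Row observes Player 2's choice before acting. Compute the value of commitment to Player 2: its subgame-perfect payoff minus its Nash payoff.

5

Solve by backward induction (Player 2 leads).
- c1 → Row plays A (best of 15, 10, 1, 9); Player 2 gets 15.
- c2 → Row plays C (best of 4, 9, 20, 11); Player 2 gets 10.
- c3 → Row plays C (best of 13, 8, 16, 7); Player 2 gets 8.
Player 2's induced payoffs are 15, 10, 8, so Player 2 commits to c1. Subgame-perfect outcome: (A, c1) with payoffs (15, 15).
For the simultaneous game, intersect best replies.
Row's best replies: c1→A; c2→C; c3→C.
Player 2's best replies: A→c2; B→c3; C→c2; D→c2.
The unique mutual best reply is (C, c2), giving (20, 10).
Player 2's commitment gain: 15 − 10 = 5.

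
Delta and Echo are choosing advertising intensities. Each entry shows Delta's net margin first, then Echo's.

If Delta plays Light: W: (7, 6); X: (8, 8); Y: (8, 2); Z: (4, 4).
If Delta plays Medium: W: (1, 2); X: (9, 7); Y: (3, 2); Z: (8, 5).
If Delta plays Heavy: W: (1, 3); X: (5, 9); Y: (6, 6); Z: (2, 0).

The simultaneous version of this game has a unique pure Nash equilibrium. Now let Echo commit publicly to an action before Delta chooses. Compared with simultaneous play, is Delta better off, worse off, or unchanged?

unchanged

Backward induction with Echo moving first.
- W → Delta plays Light (best of 7, 1, 1); Echo gets 6.
- X → Delta plays Medium (best of 8, 9, 5); Echo gets 7.
- Y → Delta plays Light (best of 8, 3, 6); Echo gets 2.
- Z → Delta plays Medium (best of 4, 8, 2); Echo gets 5.
Among 6, 7, 2, 5, the best is 7 at X. Subgame-perfect outcome: (Medium, X) with payoffs (9, 7).
Now find the simultaneous Nash equilibrium.
Delta's best replies: W→Light; X→Medium; Y→Light; Z→Medium.
Echo's best replies: Light→X; Medium→X; Heavy→X.
The unique mutual best reply is (Medium, X), giving (9, 7).
Delta earns 9 sequentially versus 9 at the Nash outcome: unchanged.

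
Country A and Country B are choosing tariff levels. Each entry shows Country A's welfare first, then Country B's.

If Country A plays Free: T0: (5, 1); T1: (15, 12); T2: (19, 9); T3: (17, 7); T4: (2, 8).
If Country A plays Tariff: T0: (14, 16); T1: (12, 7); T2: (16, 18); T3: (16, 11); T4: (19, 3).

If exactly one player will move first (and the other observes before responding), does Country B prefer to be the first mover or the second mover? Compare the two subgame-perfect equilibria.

second

If Country A leads: Country B's best replies are Free→T1, Tariff→T2; Country A's induced payoffs 15, 16; outcome (Tariff, T2), payoffs (16, 18).
If Country B leads: Country A's best replies are T0→Tariff, T1→Free, T2→Free, T3→Free, T4→Tariff; Country B's induced payoffs 16, 12, 9, 7, 3; outcome (Tariff, T0), payoffs (14, 16).
Country B gets 16 moving first and 18 moving second, so Country B prefers to move second.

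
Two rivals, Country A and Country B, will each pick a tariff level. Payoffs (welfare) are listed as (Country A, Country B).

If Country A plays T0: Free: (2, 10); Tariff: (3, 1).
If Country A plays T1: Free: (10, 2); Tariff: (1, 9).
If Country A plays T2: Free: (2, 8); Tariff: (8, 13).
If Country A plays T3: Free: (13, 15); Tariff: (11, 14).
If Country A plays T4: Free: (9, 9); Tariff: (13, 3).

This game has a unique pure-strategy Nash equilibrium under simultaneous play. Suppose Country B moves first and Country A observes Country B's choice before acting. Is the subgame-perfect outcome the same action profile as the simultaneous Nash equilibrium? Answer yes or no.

Solve by backward induction (Country B leads).
- Free → Country A plays T3 (best of 2, 10, 2, 13, 9); Country B gets 15.
- Tariff → Country A plays T4 (best of 3, 1, 8, 11, 13); Country B gets 3.
Among 15, 3, the best is 15 at Free. Subgame-perfect outcome: (T3, Free) with payoffs (13, 15).
For the simultaneous game, intersect best replies.
Country A's best replies: Free→T3; Tariff→T4.
Country B's best replies: T0→Free; T1→Tariff; T2→Tariff; T3→Free; T4→Free.
The unique mutual best reply is (T3, Free), giving (13, 15).
Sequential outcome (T3, Free) coincides with the Nash profile (T3, Free).

yes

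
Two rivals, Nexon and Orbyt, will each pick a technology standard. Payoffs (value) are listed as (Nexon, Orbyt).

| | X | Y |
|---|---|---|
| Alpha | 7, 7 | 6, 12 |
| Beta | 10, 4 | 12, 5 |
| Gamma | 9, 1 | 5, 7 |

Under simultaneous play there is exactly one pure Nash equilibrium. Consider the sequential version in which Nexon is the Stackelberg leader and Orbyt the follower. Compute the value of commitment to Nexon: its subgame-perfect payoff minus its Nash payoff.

0

Solve by backward induction (Nexon leads).
- Alpha → Orbyt plays Y (best of 7, 12); Nexon gets 6.
- Beta → Orbyt plays Y (best of 4, 5); Nexon gets 12.
- Gamma → Orbyt plays Y (best of 1, 7); Nexon gets 5.
Among 6, 12, 5, the best is 12 at Beta. Subgame-perfect outcome: (Beta, Y) with payoffs (12, 5).
Now find the simultaneous Nash equilibrium.
Nexon's best replies: X→Beta; Y→Beta.
Orbyt's best replies: Alpha→Y; Beta→Y; Gamma→Y.
The unique mutual best reply is (Beta, Y), giving (12, 5).
Nexon's commitment gain: 12 − 12 = 0.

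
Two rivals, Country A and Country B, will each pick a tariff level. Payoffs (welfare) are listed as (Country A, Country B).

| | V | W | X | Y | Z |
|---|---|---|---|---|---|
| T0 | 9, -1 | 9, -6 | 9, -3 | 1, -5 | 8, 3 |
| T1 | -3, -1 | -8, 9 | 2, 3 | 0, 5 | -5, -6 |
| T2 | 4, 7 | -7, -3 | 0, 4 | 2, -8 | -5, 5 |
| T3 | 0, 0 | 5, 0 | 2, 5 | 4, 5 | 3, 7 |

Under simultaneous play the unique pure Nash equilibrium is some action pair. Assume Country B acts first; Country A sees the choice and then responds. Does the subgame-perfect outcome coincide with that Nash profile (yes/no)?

Backward induction with Country B moving first.
- V: BR = T0, leader payoff -1.
- W: BR = T0, leader payoff -6.
- X: BR = T0, leader payoff -3.
- Y: BR = T3, leader payoff 5.
- Z: BR = T0, leader payoff 3.
Country B's induced payoffs are -1, -6, -3, 5, 3, so Country B commits to Y. Subgame-perfect outcome: (T3, Y) with payoffs (4, 5).
Under simultaneous play:
Country A's best replies: V→T0; W→T0; X→T0; Y→T3; Z→T0.
Country B's best replies: T0→Z; T1→W; T2→V; T3→Z.
The unique mutual best reply is (T0, Z), giving (8, 3).
Sequential outcome (T3, Y) differs from the Nash profile (T0, Z).

no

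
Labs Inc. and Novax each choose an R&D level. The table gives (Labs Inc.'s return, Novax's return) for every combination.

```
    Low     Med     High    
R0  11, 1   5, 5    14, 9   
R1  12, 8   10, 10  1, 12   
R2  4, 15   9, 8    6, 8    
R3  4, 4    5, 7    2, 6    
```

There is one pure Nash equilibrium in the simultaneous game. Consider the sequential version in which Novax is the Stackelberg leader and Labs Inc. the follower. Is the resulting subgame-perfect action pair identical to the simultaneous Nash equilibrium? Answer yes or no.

no

Solve by backward induction (Novax leads).
- Low: BR = R1, leader payoff 8.
- Med: BR = R1, leader payoff 10.
- High: BR = R0, leader payoff 9.
Novax's induced payoffs are 8, 10, 9, so Novax commits to Med. Subgame-perfect outcome: (R1, Med) with payoffs (10, 10).
Now find the simultaneous Nash equilibrium.
Labs Inc.'s best replies: Low→R1; Med→R1; High→R0.
Novax's best replies: R0→High; R1→High; R2→Low; R3→Med.
Only (R0, High) has each player best-responding; Nash payoffs (14, 9).
Sequential outcome (R1, Med) differs from the Nash profile (R0, High).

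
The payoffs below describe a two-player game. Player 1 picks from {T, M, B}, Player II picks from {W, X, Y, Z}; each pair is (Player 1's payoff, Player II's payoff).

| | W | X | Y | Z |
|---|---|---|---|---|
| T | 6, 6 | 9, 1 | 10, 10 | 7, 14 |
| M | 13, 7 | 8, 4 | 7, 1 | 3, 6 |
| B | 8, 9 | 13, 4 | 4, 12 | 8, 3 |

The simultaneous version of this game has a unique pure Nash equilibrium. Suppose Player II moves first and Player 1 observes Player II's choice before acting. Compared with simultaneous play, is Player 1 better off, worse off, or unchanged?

worse off

Solve by backward induction (Player II leads).
- W: Player 1 compares 6, 13, 8 and picks M; Player II would get 7.
- X: Player 1 compares 9, 8, 13 and picks B; Player II would get 4.
- Y: Player 1 compares 10, 7, 4 and picks T; Player II would get 10.
- Z: Player 1 compares 7, 3, 8 and picks B; Player II would get 3.
Maximizing over 7, 4, 10, 3, Player II chooses Y. Subgame-perfect outcome: (T, Y) with payoffs (10, 10).
For the simultaneous game, intersect best replies.
Player 1's best replies: W→M; X→B; Y→T; Z→B.
Player II's best replies: T→Z; M→W; B→Y.
Only (M, W) has each player best-responding; Nash payoffs (13, 7).
Player 1 earns 10 sequentially versus 13 at the Nash outcome: worse off.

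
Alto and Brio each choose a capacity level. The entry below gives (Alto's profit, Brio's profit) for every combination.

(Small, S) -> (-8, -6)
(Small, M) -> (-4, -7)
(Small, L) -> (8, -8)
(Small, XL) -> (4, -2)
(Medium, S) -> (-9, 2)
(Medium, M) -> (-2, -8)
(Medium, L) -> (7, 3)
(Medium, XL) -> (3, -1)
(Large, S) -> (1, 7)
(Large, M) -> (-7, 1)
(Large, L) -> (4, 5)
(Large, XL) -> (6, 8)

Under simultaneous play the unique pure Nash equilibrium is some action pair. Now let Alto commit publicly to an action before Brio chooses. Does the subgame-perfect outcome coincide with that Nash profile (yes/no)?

Solve by backward induction (Alto leads).
- Small: BR = XL, leader payoff 4.
- Medium: BR = L, leader payoff 7.
- Large: BR = XL, leader payoff 6.
Among 4, 7, 6, the best is 7 at Medium. Subgame-perfect outcome: (Medium, L) with payoffs (7, 3).
For the simultaneous game, intersect best replies.
Alto's best replies: S→Large; M→Medium; L→Small; XL→Large.
Brio's best replies: Small→XL; Medium→L; Large→XL.
The unique mutual best reply is (Large, XL), giving (6, 8).
Sequential outcome (Medium, L) differs from the Nash profile (Large, XL).

no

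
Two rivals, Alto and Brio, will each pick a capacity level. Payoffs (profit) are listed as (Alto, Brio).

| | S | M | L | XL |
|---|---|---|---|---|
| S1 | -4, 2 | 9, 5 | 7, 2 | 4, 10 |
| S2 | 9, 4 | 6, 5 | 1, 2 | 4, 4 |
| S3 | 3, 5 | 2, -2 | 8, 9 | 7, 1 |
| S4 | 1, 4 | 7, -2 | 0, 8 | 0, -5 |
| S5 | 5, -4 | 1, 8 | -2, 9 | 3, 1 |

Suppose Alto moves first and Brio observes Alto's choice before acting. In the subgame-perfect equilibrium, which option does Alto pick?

Work backward from Brio's decision.
- S1: BR = XL, leader payoff 4.
- S2: BR = M, leader payoff 6.
- S3: BR = L, leader payoff 8.
- S4: BR = L, leader payoff 0.
- S5: BR = L, leader payoff -2.
Among 4, 6, 8, 0, -2, the best is 8 at S3. Subgame-perfect outcome: (S3, L) with payoffs (8, 9).

S3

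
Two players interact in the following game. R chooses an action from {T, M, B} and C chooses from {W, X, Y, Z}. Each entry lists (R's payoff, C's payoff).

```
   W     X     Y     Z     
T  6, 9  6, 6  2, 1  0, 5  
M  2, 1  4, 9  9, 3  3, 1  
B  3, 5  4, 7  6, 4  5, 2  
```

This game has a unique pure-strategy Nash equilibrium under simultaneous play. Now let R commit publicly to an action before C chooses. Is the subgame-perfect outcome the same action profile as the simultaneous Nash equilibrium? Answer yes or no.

yes

Solve by backward induction (R leads).
- T: C compares 9, 6, 1, 5 and picks W; R would get 6.
- M: C compares 1, 9, 3, 1 and picks X; R would get 4.
- B: C compares 5, 7, 4, 2 and picks X; R would get 4.
Maximizing over 6, 4, 4, R chooses T. Subgame-perfect outcome: (T, W) with payoffs (6, 9).
Now find the simultaneous Nash equilibrium.
R's best replies: W→T; X→T; Y→M; Z→B.
C's best replies: T→W; M→X; B→X.
Only (T, W) has each player best-responding; Nash payoffs (6, 9).
Sequential outcome (T, W) coincides with the Nash profile (T, W).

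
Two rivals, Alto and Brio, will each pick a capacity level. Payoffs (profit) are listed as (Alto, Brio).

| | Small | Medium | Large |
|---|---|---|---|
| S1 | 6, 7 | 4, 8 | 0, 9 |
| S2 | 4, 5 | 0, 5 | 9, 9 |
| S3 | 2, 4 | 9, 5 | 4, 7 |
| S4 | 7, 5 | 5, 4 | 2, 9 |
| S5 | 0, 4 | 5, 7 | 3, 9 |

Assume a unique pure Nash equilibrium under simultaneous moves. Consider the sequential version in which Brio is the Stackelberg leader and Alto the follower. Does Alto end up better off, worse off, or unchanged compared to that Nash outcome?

unchanged

Backward induction with Brio moving first.
- Small → Alto plays S4 (best of 6, 4, 2, 7, 0); Brio gets 5.
- Medium → Alto plays S3 (best of 4, 0, 9, 5, 5); Brio gets 5.
- Large → Alto plays S2 (best of 0, 9, 4, 2, 3); Brio gets 9.
Maximizing over 5, 5, 9, Brio chooses Large. Subgame-perfect outcome: (S2, Large) with payoffs (9, 9).
Now find the simultaneous Nash equilibrium.
Alto's best replies: Small→S4; Medium→S3; Large→S2.
Brio's best replies: S1→Large; S2→Large; S3→Large; S4→Large; S5→Large.
The unique mutual best reply is (S2, Large), giving (9, 9).
Alto earns 9 sequentially versus 9 at the Nash outcome: unchanged.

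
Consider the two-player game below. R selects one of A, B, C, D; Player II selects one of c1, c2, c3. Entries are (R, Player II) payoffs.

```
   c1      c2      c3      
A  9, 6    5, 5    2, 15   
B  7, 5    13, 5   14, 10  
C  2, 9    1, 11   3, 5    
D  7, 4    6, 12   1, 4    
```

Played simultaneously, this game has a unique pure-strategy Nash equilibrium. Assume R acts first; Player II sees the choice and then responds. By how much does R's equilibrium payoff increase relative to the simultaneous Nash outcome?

0

Solve by backward induction (R leads).
- A → Player II plays c3 (best of 6, 5, 15); R gets 2.
- B → Player II plays c3 (best of 5, 5, 10); R gets 14.
- C → Player II plays c2 (best of 9, 11, 5); R gets 1.
- D → Player II plays c2 (best of 4, 12, 4); R gets 6.
Maximizing over 2, 14, 1, 6, R chooses B. Subgame-perfect outcome: (B, c3) with payoffs (14, 10).
Now find the simultaneous Nash equilibrium.
R's best replies: c1→A; c2→B; c3→B.
Player II's best replies: A→c3; B→c3; C→c2; D→c2.
The unique mutual best reply is (B, c3), giving (14, 10).
R's commitment gain: 14 − 14 = 0.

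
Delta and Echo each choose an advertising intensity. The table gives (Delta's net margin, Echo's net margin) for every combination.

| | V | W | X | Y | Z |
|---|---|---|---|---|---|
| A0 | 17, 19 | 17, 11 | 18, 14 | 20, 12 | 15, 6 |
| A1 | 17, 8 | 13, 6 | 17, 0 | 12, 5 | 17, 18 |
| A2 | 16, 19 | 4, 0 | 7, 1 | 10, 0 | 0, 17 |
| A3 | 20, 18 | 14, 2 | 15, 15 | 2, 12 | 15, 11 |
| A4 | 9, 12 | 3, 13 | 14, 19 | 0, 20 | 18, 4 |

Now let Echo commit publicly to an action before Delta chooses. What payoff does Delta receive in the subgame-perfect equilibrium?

20

Delta best-responds to each possible Echo move:
- V → Delta plays A3 (best of 17, 17, 16, 20, 9); Echo gets 18.
- W → Delta plays A0 (best of 17, 13, 4, 14, 3); Echo gets 11.
- X → Delta plays A0 (best of 18, 17, 7, 15, 14); Echo gets 14.
- Y → Delta plays A0 (best of 20, 12, 10, 2, 0); Echo gets 12.
- Z → Delta plays A4 (best of 15, 17, 0, 15, 18); Echo gets 4.
Among 18, 11, 14, 12, 4, the best is 18 at V. Subgame-perfect outcome: (A3, V) with payoffs (20, 18).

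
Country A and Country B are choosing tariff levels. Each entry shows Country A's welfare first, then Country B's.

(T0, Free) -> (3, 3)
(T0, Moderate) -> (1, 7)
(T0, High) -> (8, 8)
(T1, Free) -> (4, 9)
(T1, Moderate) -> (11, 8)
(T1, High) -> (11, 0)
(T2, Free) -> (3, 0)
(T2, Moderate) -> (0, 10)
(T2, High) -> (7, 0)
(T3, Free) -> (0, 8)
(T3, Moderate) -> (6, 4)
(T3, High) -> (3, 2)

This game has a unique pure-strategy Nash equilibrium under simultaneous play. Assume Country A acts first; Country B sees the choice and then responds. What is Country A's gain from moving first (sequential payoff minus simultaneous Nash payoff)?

4

Backward induction with Country A moving first.
- T0: BR = High, leader payoff 8.
- T1: BR = Free, leader payoff 4.
- T2: BR = Moderate, leader payoff 0.
- T3: BR = Free, leader payoff 0.
Country A's induced payoffs are 8, 4, 0, 0, so Country A commits to T0. Subgame-perfect outcome: (T0, High) with payoffs (8, 8).
Under simultaneous play:
Country A's best replies: Free→T1; Moderate→T1; High→T1.
Country B's best replies: T0→High; T1→Free; T2→Moderate; T3→Free.
Only (T1, Free) has each player best-responding; Nash payoffs (4, 9).
Country A's commitment gain: 8 − 4 = 4.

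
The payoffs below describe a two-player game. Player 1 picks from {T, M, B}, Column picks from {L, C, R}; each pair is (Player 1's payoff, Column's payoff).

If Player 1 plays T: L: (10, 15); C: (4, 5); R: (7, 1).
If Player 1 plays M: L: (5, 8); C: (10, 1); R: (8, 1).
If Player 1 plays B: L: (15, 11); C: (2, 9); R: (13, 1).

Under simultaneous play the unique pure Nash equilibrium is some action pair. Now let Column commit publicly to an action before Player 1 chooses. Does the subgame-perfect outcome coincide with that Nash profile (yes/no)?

Work backward from Player 1's decision.
- L: BR = B, leader payoff 11.
- C: BR = M, leader payoff 1.
- R: BR = B, leader payoff 1.
Column's induced payoffs are 11, 1, 1, so Column commits to L. Subgame-perfect outcome: (B, L) with payoffs (15, 11).
Now find the simultaneous Nash equilibrium.
Player 1's best replies: L→B; C→M; R→B.
Column's best replies: T→L; M→L; B→L.
The unique mutual best reply is (B, L), giving (15, 11).
Sequential outcome (B, L) coincides with the Nash profile (B, L).

yes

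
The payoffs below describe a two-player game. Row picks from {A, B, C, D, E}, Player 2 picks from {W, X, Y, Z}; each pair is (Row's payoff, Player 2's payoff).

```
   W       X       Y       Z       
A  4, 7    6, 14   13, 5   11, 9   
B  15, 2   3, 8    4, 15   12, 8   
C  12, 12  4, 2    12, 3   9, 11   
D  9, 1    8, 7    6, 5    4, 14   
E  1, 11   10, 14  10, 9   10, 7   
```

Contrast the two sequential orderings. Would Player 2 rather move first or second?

If Row leads: Player 2's best replies are A→X, B→Y, C→W, D→Z, E→X; Row's induced payoffs 6, 4, 12, 4, 10; outcome (C, W), payoffs (12, 12).
If Player 2 leads: Row's best replies are W→B, X→E, Y→A, Z→B; Player 2's induced payoffs 2, 14, 5, 8; outcome (E, X), payoffs (10, 14).
Player 2 gets 14 moving first and 12 moving second, so Player 2 prefers to move first.

first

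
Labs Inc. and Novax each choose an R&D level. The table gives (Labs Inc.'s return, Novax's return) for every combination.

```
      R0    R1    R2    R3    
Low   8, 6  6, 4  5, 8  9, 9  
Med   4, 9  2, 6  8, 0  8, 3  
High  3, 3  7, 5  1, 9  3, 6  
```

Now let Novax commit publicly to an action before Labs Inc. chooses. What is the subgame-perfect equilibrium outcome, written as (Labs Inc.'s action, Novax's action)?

(Low, R3)

Labs Inc. best-responds to each possible Novax move:
- R0 → Labs Inc. plays Low (best of 8, 4, 3); Novax gets 6.
- R1 → Labs Inc. plays High (best of 6, 2, 7); Novax gets 5.
- R2 → Labs Inc. plays Med (best of 5, 8, 1); Novax gets 0.
- R3 → Labs Inc. plays Low (best of 9, 8, 3); Novax gets 9.
Among 6, 5, 0, 9, the best is 9 at R3. Subgame-perfect outcome: (Low, R3) with payoffs (9, 9).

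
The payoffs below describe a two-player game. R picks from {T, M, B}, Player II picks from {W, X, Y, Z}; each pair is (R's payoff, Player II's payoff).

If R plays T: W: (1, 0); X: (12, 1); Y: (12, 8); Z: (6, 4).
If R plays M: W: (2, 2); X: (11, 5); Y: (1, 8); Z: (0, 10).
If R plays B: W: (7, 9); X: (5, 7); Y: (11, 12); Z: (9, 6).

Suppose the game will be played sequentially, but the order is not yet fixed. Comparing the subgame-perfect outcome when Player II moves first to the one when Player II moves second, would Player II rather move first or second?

first

If R leads: Player II's best replies are T→Y, M→Z, B→Y; R's induced payoffs 12, 0, 11; outcome (T, Y), payoffs (12, 8).
If Player II leads: R's best replies are W→B, X→T, Y→T, Z→B; Player II's induced payoffs 9, 1, 8, 6; outcome (B, W), payoffs (7, 9).
Player II gets 9 moving first and 8 moving second, so Player II prefers to move first.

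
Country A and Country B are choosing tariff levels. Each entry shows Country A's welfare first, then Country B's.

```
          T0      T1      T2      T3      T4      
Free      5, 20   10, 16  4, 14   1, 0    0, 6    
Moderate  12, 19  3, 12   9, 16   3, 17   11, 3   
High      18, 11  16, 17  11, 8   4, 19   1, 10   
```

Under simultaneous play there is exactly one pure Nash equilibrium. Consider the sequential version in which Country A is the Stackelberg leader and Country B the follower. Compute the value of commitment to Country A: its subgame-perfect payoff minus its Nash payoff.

8

Solve by backward induction (Country A leads).
- Free: BR = T0, leader payoff 5.
- Moderate: BR = T0, leader payoff 12.
- High: BR = T3, leader payoff 4.
Country A's induced payoffs are 5, 12, 4, so Country A commits to Moderate. Subgame-perfect outcome: (Moderate, T0) with payoffs (12, 19).
For the simultaneous game, intersect best replies.
Country A's best replies: T0→High; T1→High; T2→High; T3→High; T4→Moderate.
Country B's best replies: Free→T0; Moderate→T0; High→T3.
Only (High, T3) has each player best-responding; Nash payoffs (4, 19).
Country A's commitment gain: 12 − 4 = 8.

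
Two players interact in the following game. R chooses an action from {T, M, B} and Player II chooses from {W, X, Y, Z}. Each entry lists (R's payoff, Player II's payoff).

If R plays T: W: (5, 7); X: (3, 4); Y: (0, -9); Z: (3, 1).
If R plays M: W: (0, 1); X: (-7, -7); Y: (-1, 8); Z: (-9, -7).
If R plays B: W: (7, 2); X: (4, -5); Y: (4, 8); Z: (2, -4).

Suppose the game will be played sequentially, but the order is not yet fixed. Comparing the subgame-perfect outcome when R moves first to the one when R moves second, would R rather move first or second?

first

If R leads: Player II's best replies are T→W, M→Y, B→Y; R's induced payoffs 5, -1, 4; outcome (T, W), payoffs (5, 7).
If Player II leads: R's best replies are W→B, X→B, Y→B, Z→T; Player II's induced payoffs 2, -5, 8, 1; outcome (B, Y), payoffs (4, 8).
R gets 5 moving first and 4 moving second, so R prefers to move first.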